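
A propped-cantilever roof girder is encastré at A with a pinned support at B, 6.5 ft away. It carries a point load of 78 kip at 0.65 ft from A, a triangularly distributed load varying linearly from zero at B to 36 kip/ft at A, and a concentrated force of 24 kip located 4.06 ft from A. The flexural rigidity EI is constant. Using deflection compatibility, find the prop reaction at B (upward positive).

Take the reaction at B as the redundant and release it; the primary structure is a cantilever fixed at A.
Deflection at B on the released cantilever, summing each load's contribution:
  point load 78 at a = 0.65: Pa²(3L − a)/(6EI) = 103.5/EI
  triangular load, peak 36 at the fixed end: w₀L⁴/(30EI) = 2142/EI
  point load 24 at a = 4.06: Pa²(3L − a)/(6EI) = 1018/EI
  δ_0 = 3264/EI
Flexibility coefficient — unit upward force at B: δ_{BB} = L³/(3EI) = 91.54/EI.
Compatibility at B: δ_0 − R_B·δ_{BB} = 0, so R_B = 3264/91.54 = 35.65 kip.

R_B = 35.65 kip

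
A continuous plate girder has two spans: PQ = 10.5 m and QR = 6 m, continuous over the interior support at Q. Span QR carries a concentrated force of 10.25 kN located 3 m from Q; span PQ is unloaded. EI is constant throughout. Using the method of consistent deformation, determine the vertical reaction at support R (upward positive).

Insert a hinge at Q; M_Q is the redundant, and each span becomes simply supported.
Rotations at Q on the released spans (each span's end-slope, ×1/EI):
  span QR: point load 10.25 at a = 3: Pab(L + b)/(6LEI) = 23.06/EI
  relative rotation θ_0 = (0 + 23.06)/EI = 23.06/EI
A unit hogging moment at Q produces rotation L₁/(3EI) + L₂/(3EI) = 5.5/EI.
Compatibility: M_Q·(L₁+L₂)/(3EI) = θ_0, giving M_Q = 4.193 kN·m (hogging).
Span QR, ΣM about R: R_Q^{QR}·6 = 30.75 + 4.193, so R_Q^{QR} = 5.824 kN and R_R = 10.25 − 5.824 = 4.426 kN.

R_R = 4.426 kN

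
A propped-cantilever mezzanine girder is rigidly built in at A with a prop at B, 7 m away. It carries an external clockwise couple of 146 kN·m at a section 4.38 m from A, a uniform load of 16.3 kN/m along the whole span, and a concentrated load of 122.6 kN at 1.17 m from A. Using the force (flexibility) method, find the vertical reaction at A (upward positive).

R_A = 162.2 kN

Remove the prop at B; the released (primary) structure is a cantilever built in at A.
Primary-structure tip deflection at B by superposition:
  clockwise couple 146 at a = 4.38: M₀a(2L − a)/(2EI) = 3076/EI
  UDL 16.3: wL⁴/(8EI) = 4892/EI
  point load 122.6 at a = 1.17: Pa²(3L − a)/(6EI) = 554.7/EI
  δ_0 = 8523/EI
Flexibility coefficient — unit upward force at B: δ_{BB} = L³/(3EI) = 114.3/EI.
The prop prevents deflection at B: R_B = δ_0/δ_{BB} = 8523/114.3 = 74.54 kN.
Vertical equilibrium: R_A = ΣP − R_B = 236.7 − 74.54 = 162.2 kN.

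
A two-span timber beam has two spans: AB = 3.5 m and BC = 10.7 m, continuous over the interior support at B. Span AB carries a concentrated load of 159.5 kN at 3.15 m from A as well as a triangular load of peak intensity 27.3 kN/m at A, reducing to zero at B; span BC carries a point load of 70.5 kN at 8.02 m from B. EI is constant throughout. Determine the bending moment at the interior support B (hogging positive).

Take M_B as the redundant. Released structure: two simple spans AB and BC with a hinge at B.
End slopes at the hinge B, treating each span as simply supported:
  span AB: point load 159.5 at a = 3.15: Pab(L + a)/(6LEI) = 55.69/EI
  span AB: triangular load, peak 27.3: 7w₀L³/(360EI) = 22.76/EI
  span BC: point load 70.5 at a = 8.02: Pab(L + b)/(6LEI) = 315.8/EI
  relative rotation θ_0 = (78.44 + 315.8)/EI = 394.3/EI
A unit hogging moment at B produces rotation L₁/(3EI) + L₂/(3EI) = 4.733/EI.
Compatibility: M_B·(L₁+L₂)/(3EI) = θ_0, giving M_B = 83.29 kN·m (hogging).

M_B = 83.29 kN·m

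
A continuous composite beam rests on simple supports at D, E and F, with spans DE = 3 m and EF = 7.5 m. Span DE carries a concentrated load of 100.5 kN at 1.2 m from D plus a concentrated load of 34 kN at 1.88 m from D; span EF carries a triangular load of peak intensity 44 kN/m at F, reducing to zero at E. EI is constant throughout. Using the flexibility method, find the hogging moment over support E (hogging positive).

Release continuity at E by inserting a hinge; the redundant is the internal moment M_E. The primary structure is two simply-supported spans DE and EF.
End slopes at the hinge E, treating each span as simply supported:
  span DE: point load 100.5 at a = 1.2: Pab(L + a)/(6LEI) = 50.65/EI
  span DE: point load 34 at a = 1.88: Pab(L + a)/(6LEI) = 19.41/EI
  span EF: triangular load, peak 44: 7w₀L³/(360EI) = 360.9/EI
  relative rotation θ_0 = (70.06 + 360.9)/EI = 431/EI
A unit hogging moment at E produces rotation L₁/(3EI) + L₂/(3EI) = 3.5/EI.
Slope continuity at E: θ_0 = M_E·3.5/EI, so M_E = 431/3.5 = 123.1 kN·m (hogging).

M_E = 123.1 kN·m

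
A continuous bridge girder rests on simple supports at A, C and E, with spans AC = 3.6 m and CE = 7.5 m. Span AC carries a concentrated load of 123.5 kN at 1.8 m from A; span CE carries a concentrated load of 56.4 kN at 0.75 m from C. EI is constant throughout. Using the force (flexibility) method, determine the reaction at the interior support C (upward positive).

Insert a hinge at C; M_C is the redundant, and each span becomes simply supported.
End slopes at the hinge C, treating each span as simply supported:
  span AC: point load 123.5 at a = 1.8: Pab(L + a)/(6LEI) = 100/EI
  span CE: point load 56.4 at a = 0.75: Pab(L + b)/(6LEI) = 90.42/EI
  relative rotation θ_0 = (100 + 90.42)/EI = 190.5/EI
A unit hogging moment at C produces rotation L₁/(3EI) + L₂/(3EI) = 3.7/EI.
Compatibility: M_C·(L₁+L₂)/(3EI) = θ_0, giving M_C = 51.47 kN·m (hogging).
Span AC, ΣM about A with M_C applied at C: R_C^{AC}·3.6 = 222.3 + 51.47, so R_C^{AC} = 76.05 kN and R_A = 123.5 − 76.05 = 47.45 kN.
Span CE, ΣM about E: R_C^{CE}·7.5 = 380.7 + 51.47, so R_C^{CE} = 57.62 kN and R_E = 56.4 − 57.62 = -1.223 kN.
R_C = 76.05 + 57.62 = 133.7 kN.

R_C = 133.7 kN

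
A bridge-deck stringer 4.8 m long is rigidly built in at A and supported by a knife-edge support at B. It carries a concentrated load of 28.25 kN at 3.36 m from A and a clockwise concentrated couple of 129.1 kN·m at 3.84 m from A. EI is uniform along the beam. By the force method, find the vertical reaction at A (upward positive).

Take the reaction at B as the redundant and release it; the primary structure is a cantilever fixed at A.
Primary-structure tip deflection at B by superposition:
  point load 28.25 at a = 3.36: Pa²(3L − a)/(6EI) = 586.8/EI
  clockwise couple 129.1 at a = 3.84: M₀a(2L − a)/(2EI) = 1428/EI
  δ_0 = 2015/EI
Flexibility coefficient — unit upward force at B: δ_{BB} = L³/(3EI) = 36.86/EI.
Compatibility at B: δ_0 − R_B·δ_{BB} = 0, so R_B = 2015/36.86 = 54.65 kN.
Vertical equilibrium: R_A = ΣP − R_B = 28.25 − 54.65 = -26.4 kN.

R_A = -26.4 kN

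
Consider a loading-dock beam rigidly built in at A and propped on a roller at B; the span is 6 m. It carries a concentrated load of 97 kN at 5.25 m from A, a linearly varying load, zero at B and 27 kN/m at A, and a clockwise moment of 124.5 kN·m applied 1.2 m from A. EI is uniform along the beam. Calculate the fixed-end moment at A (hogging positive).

M_A = 157.9 kN·m

Release the roller at B. Primary structure: cantilever fixed at A.
Downward deflection at the released point B due to the loads:
  point load 97 at a = 5.25: Pa²(3L − a)/(6EI) = 5681/EI
  triangular load, peak 27 at the fixed end: w₀L⁴/(30EI) = 1166/EI
  clockwise couple 124.5 at a = 1.2: M₀a(2L − a)/(2EI) = 806.8/EI
  δ_0 = 7654/EI
Tip deflection under a unit load at B: L³/(3EI) = 72/EI.
Compatibility at B: δ_0 − R_B·δ_{BB} = 0, so R_B = 7654/72 = 106.3 kN.
Moment equilibrium about A: M_A = Σ(load moments about A) − R_B·L = 795.8 − 106.3×6 = 157.9 kN·m.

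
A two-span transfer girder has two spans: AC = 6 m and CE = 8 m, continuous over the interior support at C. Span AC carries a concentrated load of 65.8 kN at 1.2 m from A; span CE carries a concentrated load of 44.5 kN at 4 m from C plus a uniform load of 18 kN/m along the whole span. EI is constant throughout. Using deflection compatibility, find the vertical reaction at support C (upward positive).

Release continuity at C by inserting a hinge; the redundant is the internal moment M_C. The primary structure is two simply-supported spans AC and CE.
Rotations at C on the released spans (each span's end-slope, ×1/EI):
  span AC: point load 65.8 at a = 1.2: Pab(L + a)/(6LEI) = 75.8/EI
  span CE: point load 44.5 at a = 4: Pab(L + b)/(6LEI) = 178/EI
  span CE: UDL 18: wL³/(24EI) = 384/EI
  relative rotation θ_0 = (75.8 + 562)/EI = 637.8/EI
A unit hogging moment at C produces rotation L₁/(3EI) + L₂/(3EI) = 4.667/EI.
Compatibility: M_C·(L₁+L₂)/(3EI) = θ_0, giving M_C = 136.7 kN·m (hogging).
Span AC, ΣM about A with M_C applied at C: R_C^{AC}·6 = 78.96 + 136.7, so R_C^{AC} = 35.94 kN and R_A = 65.8 − 35.94 = 29.86 kN.
Span CE, ΣM about E: R_C^{CE}·8 = 754 + 136.7, so R_C^{CE} = 111.3 kN and R_E = 188.5 − 111.3 = 77.17 kN.
R_C = 35.94 + 111.3 = 147.3 kN.

R_C = 147.3 kN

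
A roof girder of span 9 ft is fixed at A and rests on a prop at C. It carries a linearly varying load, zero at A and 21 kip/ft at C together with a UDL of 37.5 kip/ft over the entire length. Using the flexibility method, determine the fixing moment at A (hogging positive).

M_A = 478.9 kip·ft

Remove the prop at C; the released (primary) structure is a cantilever built in at A.
Deflection at C on the released cantilever, summing each load's contribution:
  triangular load, peak 21 at the free end: 11w₀L⁴/(120EI) = 12630/EI
  UDL 37.5: wL⁴/(8EI) = 30755/EI
  δ_0 = 43385/EI
Flexibility coefficient — unit upward force at C: δ_{CC} = L³/(3EI) = 243/EI.
The prop prevents deflection at C: R_C = δ_0/δ_{CC} = 43385/243 = 178.5 kip.
Moment equilibrium about A: M_A = Σ(load moments about A) − R_C·L = 2086 − 178.5×9 = 478.9 kip·ft.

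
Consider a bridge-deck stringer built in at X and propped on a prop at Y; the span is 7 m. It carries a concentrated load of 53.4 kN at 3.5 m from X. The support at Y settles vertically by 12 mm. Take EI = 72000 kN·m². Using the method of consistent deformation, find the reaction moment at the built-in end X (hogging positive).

M_X = 123 kN·m

Release the roller at Y. Primary structure: cantilever fixed at X.
Primary-structure tip deflection at Y by superposition:
  point load 53.4 at a = 3.5: Pa²(3L − a)/(6EI) = 1908/EI
Flexibility coefficient — unit upward force at Y: δ_{YY} = L³/(3EI) = 114.3/EI.
With EI = 72000 kN·m²: δ_0 = 0.026499 m and δ_{YY} = 0.001588 m/kN.
Compatibility — the beam at Y must follow the support down by 0.012 m: δ_0 − R_Y·δ_{YY} = 0.012, so R_Y = (0.026499 − 0.012)/0.001588 = 9.131 kN.
Moment equilibrium about X: M_X = Σ(load moments about X) − R_Y·L = 186.9 − 9.131×7 = 123 kN·m.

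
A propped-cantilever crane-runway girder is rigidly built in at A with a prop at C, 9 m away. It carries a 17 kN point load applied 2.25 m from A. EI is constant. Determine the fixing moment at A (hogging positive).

Take the reaction at C as the redundant and release it; the primary structure is a cantilever fixed at A.
Free-end deflection of the primary structure under the applied loading (downward +):
  point load 17 at a = 2.25: Pa²(3L − a)/(6EI) = 355/EI
Flexibility coefficient — unit upward force at C: δ_{CC} = L³/(3EI) = 243/EI.
The prop prevents deflection at C: R_C = δ_0/δ_{CC} = 355/243 = 1.461 kN.
Moment equilibrium about A: M_A = Σ(load moments about A) − R_C·L = 38.25 − 1.461×9 = 25.1 kN·m.

M_A = 25.1 kN·m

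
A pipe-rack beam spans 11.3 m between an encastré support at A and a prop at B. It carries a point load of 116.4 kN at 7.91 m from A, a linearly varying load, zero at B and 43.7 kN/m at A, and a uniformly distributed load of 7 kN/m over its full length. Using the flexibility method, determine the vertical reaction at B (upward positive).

Take the reaction at B as the redundant and release it; the primary structure is a cantilever fixed at A.
Free-end deflection of the primary structure under the applied loading (downward +):
  point load 116.4 at a = 7.91: Pa²(3L − a)/(6EI) = 31547/EI
  triangular load, peak 43.7 at the fixed end: w₀L⁴/(30EI) = 23751/EI
  UDL 7: wL⁴/(8EI) = 14267/EI
  δ_0 = 69564/EI
Tip deflection under a unit load at B: L³/(3EI) = 481/EI.
The prop prevents deflection at B: R_B = δ_0/δ_{BB} = 69564/481 = 144.6 kN.

R_B = 144.6 kN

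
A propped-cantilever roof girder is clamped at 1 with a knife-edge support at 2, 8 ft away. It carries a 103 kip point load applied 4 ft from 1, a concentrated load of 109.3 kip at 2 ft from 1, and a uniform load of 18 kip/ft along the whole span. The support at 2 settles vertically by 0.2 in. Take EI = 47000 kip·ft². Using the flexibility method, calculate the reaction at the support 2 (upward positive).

R_2 = 90.99 kip

Take the reaction at 2 as the redundant and release it; the primary structure is a cantilever fixed at 1.
Downward deflection at the released point 2 due to the loads:
  point load 103 at a = 4: Pa²(3L − a)/(6EI) = 5493/EI
  point load 109.3 at a = 2: Pa²(3L − a)/(6EI) = 1603/EI
  UDL 18: wL⁴/(8EI) = 9216/EI
  δ_0 = 16312/EI
Flexibility coefficient — unit upward force at 2: δ_{22} = L³/(3EI) = 170.7/EI.
With EI = 47000 kip·ft²: δ_0 = 0.34707 ft and δ_{22} = 0.003631 ft/kip.
Compatibility — the beam at 2 must follow the support down by 0.01667 ft: δ_0 − R_2·δ_{22} = 0.01667, so R_2 = (0.34707 − 0.01667)/0.003631 = 90.99 kip.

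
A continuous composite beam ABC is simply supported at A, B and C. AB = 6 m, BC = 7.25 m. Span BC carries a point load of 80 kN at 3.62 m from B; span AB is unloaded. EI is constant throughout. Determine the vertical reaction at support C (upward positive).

R_C = 31.73 kN

Insert a hinge at B; M_B is the redundant, and each span becomes simply supported.
End slopes at the hinge B, treating each span as simply supported:
  span BC: point load 80 at a = 3.62: Pab(L + b)/(6LEI) = 262.9/EI
  relative rotation θ_0 = (0 + 262.9)/EI = 262.9/EI
A unit hogging moment at B produces rotation L₁/(3EI) + L₂/(3EI) = 4.417/EI.
Slope continuity at B: θ_0 = M_B·4.417/EI, so M_B = 262.9/4.417 = 59.53 kN·m (hogging).
Span BC, ΣM about C: R_B^{BC}·7.25 = 290.4 + 59.53, so R_B^{BC} = 48.27 kN and R_C = 80 − 48.27 = 31.73 kN.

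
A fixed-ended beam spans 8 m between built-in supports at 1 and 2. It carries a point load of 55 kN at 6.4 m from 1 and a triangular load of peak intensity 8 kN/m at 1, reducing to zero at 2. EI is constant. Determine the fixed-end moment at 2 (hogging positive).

M_2 = 73.39 kN·m

Release both end moments; the primary structure is a simply-supported span 12 with redundants M_1 and M_2.
Simple-span end rotations at 1 and 2 under the given loads:
  at 1: point load 55 at a = 6.4: Pab(L + b)/(6LEI) = 112.6/EI
  at 2: point load 55 at a = 6.4: Pab(L + a)/(6LEI) = 169/EI
  at 1: triangular load, peak 8: w₀L³/(45EI) = 91.02/EI
  at 2: triangular load, peak 8: 7w₀L³/(360EI) = 79.64/EI
  θ_10 = 203.7/EI,  θ_20 = 248.6/EI
Flexibility coefficients: a unit moment at one end gives L/(3EI) there and L/(6EI) at the far end, so f₁₁ = f₂₂ = 2.667/EI and f₁₂ = f₂₁ = 1.333/EI.
Compatibility — zero rotation at each built-in end:
  2.667 M_1 + 1.333 M_2 = 203.7
  1.333 M_1 + 2.667 M_2 = 248.6
Solving the pair gives M_1 = 39.68 kN·m and M_2 = 73.39 kN·m (hogging).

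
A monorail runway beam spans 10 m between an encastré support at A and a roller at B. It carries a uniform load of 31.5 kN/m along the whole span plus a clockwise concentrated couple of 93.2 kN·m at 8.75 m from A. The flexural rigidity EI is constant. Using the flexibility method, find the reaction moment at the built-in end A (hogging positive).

M_A = 349.3 kN·m

Release the roller at B. Primary structure: cantilever fixed at A.
Free-end deflection of the primary structure under the applied loading (downward +):
  UDL 31.5: wL⁴/(8EI) = 39375/EI
  clockwise couple 93.2 at a = 8.75: M₀a(2L − a)/(2EI) = 4587/EI
  δ_0 = 43962/EI
Flexibility coefficient — unit upward force at B: δ_{BB} = L³/(3EI) = 333.3/EI.
Compatibility at B: δ_0 − R_B·δ_{BB} = 0, so R_B = 43962/333.3 = 131.9 kN.
Moment equilibrium about A: M_A = Σ(load moments about A) − R_B·L = 1668 − 131.9×10 = 349.3 kN·m.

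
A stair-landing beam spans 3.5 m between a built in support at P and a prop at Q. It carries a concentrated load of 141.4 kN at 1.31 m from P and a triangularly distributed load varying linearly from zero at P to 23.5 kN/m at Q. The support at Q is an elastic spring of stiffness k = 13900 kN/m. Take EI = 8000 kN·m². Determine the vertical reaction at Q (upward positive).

R_Q = 46.74 kN

Choose R_Q as the redundant. The primary structure is the cantilever fixed at P.
Deflection at Q on the released cantilever, summing each load's contribution:
  point load 141.4 at a = 1.31: Pa²(3L − a)/(6EI) = 371.7/EI
  triangular load, peak 23.5 at the free end: 11w₀L⁴/(120EI) = 323.3/EI
  δ_0 = 694.9/EI
Flexibility coefficient — unit upward force at Q: δ_{QQ} = L³/(3EI) = 14.29/EI.
With EI = 8000 kN·m²: δ_0 = 0.086866 m and δ_{QQ} = 0.001786 m/kN.
Compatibility — the spring shortens by R_Q/k under the reaction it provides: δ_0 − R_Q·δ_{QQ} = R_Q/k. With 1/k = 0.000072 m/kN, R_Q = δ_0 / (δ_{QQ} + 1/k) = 0.086866 / (0.001786 + 0.000072) = 46.74 kN.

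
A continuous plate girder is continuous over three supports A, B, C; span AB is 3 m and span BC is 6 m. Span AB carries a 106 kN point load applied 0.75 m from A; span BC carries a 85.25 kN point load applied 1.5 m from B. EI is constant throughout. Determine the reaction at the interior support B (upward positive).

R_B = 124.6 kN

Insert a hinge at B; M_B is the redundant, and each span becomes simply supported.
Discontinuity in slope at B on the released structure — sum the simple-span end rotations:
  span AB: point load 106 at a = 0.75: Pab(L + a)/(6LEI) = 37.27/EI
  span BC: point load 85.25 at a = 1.5: Pab(L + b)/(6LEI) = 167.8/EI
  relative rotation θ_0 = (37.27 + 167.8)/EI = 205.1/EI
A unit hogging moment at B produces rotation L₁/(3EI) + L₂/(3EI) = 3/EI.
Slope continuity at B: θ_0 = M_B·3/EI, so M_B = 205.1/3 = 68.37 kN·m (hogging).
Span AB, ΣM about A with M_B applied at B: R_B^{AB}·3 = 79.5 + 68.37, so R_B^{AB} = 49.29 kN and R_A = 106 − 49.29 = 56.71 kN.
Span BC, ΣM about C: R_B^{BC}·6 = 383.6 + 68.37, so R_B^{BC} = 75.33 kN and R_C = 85.25 − 75.33 = 9.918 kN.
R_B = 49.29 + 75.33 = 124.6 kN.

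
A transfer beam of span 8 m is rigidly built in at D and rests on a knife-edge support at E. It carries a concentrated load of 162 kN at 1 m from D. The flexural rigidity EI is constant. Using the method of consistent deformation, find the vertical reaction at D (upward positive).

Release the roller at E. Primary structure: cantilever fixed at D.
Deflection at E on the released cantilever, summing each load's contribution:
  point load 162 at a = 1: Pa²(3L − a)/(6EI) = 621/EI
Tip deflection under a unit load at E: L³/(3EI) = 170.7/EI.
The prop prevents deflection at E: R_E = δ_0/δ_{EE} = 621/170.7 = 3.639 kN.
Vertical equilibrium: R_D = ΣP − R_E = 162 − 3.639 = 158.4 kN.

R_D = 158.4 kN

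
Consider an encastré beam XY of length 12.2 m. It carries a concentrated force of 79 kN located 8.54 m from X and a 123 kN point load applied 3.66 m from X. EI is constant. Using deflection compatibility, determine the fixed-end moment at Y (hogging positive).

M_Y = 236.2 kN·m

Release both end moments; the primary structure is a simply-supported span XY with redundants M_X and M_Y.
On the primary (simply-supported) span, the end slopes from the loading are:
  at X: point load 79 at a = 8.54: Pab(L + b)/(6LEI) = 535/EI
  at Y: point load 79 at a = 8.54: Pab(L + a)/(6LEI) = 699.6/EI
  at X: point load 123 at a = 3.66: Pab(L + b)/(6LEI) = 1089/EI
  at Y: point load 123 at a = 3.66: Pab(L + a)/(6LEI) = 833/EI
  θ_X0 = 1624/EI,  θ_Y0 = 1533/EI
Flexibility coefficients: a unit moment at one end gives L/(3EI) there and L/(6EI) at the far end, so f₁₁ = f₂₂ = 4.067/EI and f₁₂ = f₂₁ = 2.033/EI.
Compatibility — zero rotation at each built-in end:
  4.067 M_X + 2.033 M_Y = 1624
  2.033 M_X + 4.067 M_Y = 1533
Solving the pair gives M_X = 281.3 kN·m and M_Y = 236.2 kN·m (hogging).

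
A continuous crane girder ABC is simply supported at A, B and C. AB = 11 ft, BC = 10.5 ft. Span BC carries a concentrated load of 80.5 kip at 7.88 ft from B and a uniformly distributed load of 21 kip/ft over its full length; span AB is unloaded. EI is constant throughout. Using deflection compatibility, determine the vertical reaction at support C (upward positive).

R_C = 152.6 kip

Insert a hinge at B; M_B is the redundant, and each span becomes simply supported.
End slopes at the hinge B, treating each span as simply supported:
  span BC: point load 80.5 at a = 7.88: Pab(L + b)/(6LEI) = 346.1/EI
  span BC: UDL 21: wL³/(24EI) = 1013/EI
  relative rotation θ_0 = (0 + 1359)/EI = 1359/EI
A unit hogging moment at B produces rotation L₁/(3EI) + L₂/(3EI) = 7.167/EI.
Compatibility: M_B·(L₁+L₂)/(3EI) = θ_0, giving M_B = 189.6 kip·ft (hogging).
Span BC, ΣM about C: R_B^{BC}·10.5 = 1369 + 189.6, so R_B^{BC} = 148.4 kip and R_C = 301 − 148.4 = 152.6 kip.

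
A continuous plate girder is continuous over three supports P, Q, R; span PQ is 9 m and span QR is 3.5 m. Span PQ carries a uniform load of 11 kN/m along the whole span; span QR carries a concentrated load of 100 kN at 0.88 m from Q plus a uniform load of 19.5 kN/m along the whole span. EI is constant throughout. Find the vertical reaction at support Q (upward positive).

R_Q = 200 kN

Insert a hinge at Q; M_Q is the redundant, and each span becomes simply supported.
End slopes at the hinge Q, treating each span as simply supported:
  span PQ: UDL 11: wL³/(24EI) = 334.1/EI
  span QR: point load 100 at a = 0.88: Pab(L + b)/(6LEI) = 67.19/EI
  span QR: UDL 19.5: wL³/(24EI) = 34.84/EI
  relative rotation θ_0 = (334.1 + 102)/EI = 436.2/EI
A unit hogging moment at Q produces rotation L₁/(3EI) + L₂/(3EI) = 4.167/EI.
Slope continuity at Q: θ_0 = M_Q·4.167/EI, so M_Q = 436.2/4.167 = 104.7 kN·m (hogging).
Span PQ, ΣM about P with M_Q applied at Q: R_Q^{PQ}·9 = 445.5 + 104.7, so R_Q^{PQ} = 61.13 kN and R_P = 99 − 61.13 = 37.87 kN.
Span QR, ΣM about R: R_Q^{QR}·3.5 = 381.4 + 104.7, so R_Q^{QR} = 138.9 kN and R_R = 168.2 − 138.9 = 29.36 kN.
R_Q = 61.13 + 138.9 = 200 kN.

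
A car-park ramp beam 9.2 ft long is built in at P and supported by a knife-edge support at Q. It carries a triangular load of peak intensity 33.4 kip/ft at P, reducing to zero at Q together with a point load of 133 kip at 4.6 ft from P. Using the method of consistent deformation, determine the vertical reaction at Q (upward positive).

R_Q = 72.29 kip

Take the reaction at Q as the redundant and release it; the primary structure is a cantilever fixed at P.
Primary-structure tip deflection at Q by superposition:
  triangular load, peak 33.4 at the fixed end: w₀L⁴/(30EI) = 7976/EI
  point load 133 at a = 4.6: Pa²(3L − a)/(6EI) = 10788/EI
  δ_0 = 18764/EI
Tip deflection under a unit load at Q: L³/(3EI) = 259.6/EI.
The prop prevents deflection at Q: R_Q = δ_0/δ_{QQ} = 18764/259.6 = 72.29 kip.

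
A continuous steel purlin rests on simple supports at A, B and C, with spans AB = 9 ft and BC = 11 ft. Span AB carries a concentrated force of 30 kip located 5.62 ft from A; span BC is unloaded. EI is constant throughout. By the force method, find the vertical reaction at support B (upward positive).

Take M_B as the redundant. Released structure: two simple spans AB and BC with a hinge at B.
Discontinuity in slope at B on the released structure — sum the simple-span end rotations:
  span AB: point load 30 at a = 5.62: Pab(L + a)/(6LEI) = 154.3/EI
  relative rotation θ_0 = (154.3 + 0)/EI = 154.3/EI
A unit hogging moment at B produces rotation L₁/(3EI) + L₂/(3EI) = 6.667/EI.
Slope continuity at B: θ_0 = M_B·6.667/EI, so M_B = 154.3/6.667 = 23.14 kip·ft (hogging).
Span AB, ΣM about A with M_B applied at B: R_B^{AB}·9 = 168.6 + 23.14, so R_B^{AB} = 21.3 kip and R_A = 30 − 21.3 = 8.695 kip.
Span BC, ΣM about C: R_B^{BC}·11 = 0 + 23.14, so R_B^{BC} = 2.104 kip and R_C = 0 − 2.104 = -2.104 kip.
R_B = 21.3 + 2.104 = 23.41 kip.

R_B = 23.41 kip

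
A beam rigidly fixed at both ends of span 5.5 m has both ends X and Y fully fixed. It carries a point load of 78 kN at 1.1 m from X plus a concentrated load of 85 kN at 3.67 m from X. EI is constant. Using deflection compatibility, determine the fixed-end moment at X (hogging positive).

Release both end moments; the primary structure is a simply-supported span XY with redundants M_X and M_Y.
End rotations of the released simple span under the applied load (×1/EI):
  at X: point load 78 at a = 1.1: Pab(L + b)/(6LEI) = 113.3/EI
  at Y: point load 78 at a = 1.1: Pab(L + a)/(6LEI) = 75.5/EI
  at X: point load 85 at a = 3.67: Pab(L + b)/(6LEI) = 126.8/EI
  at Y: point load 85 at a = 3.67: Pab(L + a)/(6LEI) = 158.6/EI
  θ_X0 = 240.1/EI,  θ_Y0 = 234.1/EI
Flexibility coefficients: a unit moment at one end gives L/(3EI) there and L/(6EI) at the far end, so f₁₁ = f₂₂ = 1.833/EI and f₁₂ = f₂₁ = 0.9167/EI.
Compatibility — zero rotation at each built-in end:
  1.833 M_X + 0.9167 M_Y = 240.1
  0.9167 M_X + 1.833 M_Y = 234.1
Solving the pair gives M_X = 89.45 kN·m and M_Y = 82.99 kN·m (hogging).

M_X = 89.45 kN·m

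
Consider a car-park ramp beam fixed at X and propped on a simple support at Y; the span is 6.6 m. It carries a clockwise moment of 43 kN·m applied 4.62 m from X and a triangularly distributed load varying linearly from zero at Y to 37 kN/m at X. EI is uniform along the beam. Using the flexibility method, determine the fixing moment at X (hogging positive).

Remove the prop at Y; the released (primary) structure is a cantilever built in at X.
Downward deflection at the released point Y due to the loads:
  clockwise couple 43 at a = 4.62: M₀a(2L − a)/(2EI) = 852.3/EI
  triangular load, peak 37 at the fixed end: w₀L⁴/(30EI) = 2340/EI
  δ_0 = 3192/EI
Flexibility coefficient — unit upward force at Y: δ_{YY} = L³/(3EI) = 95.83/EI.
Compatibility at Y: δ_0 − R_Y·δ_{YY} = 0, so R_Y = 3192/95.83 = 33.31 kN.
Moment equilibrium about X: M_X = Σ(load moments about X) − R_Y·L = 311.6 − 33.31×6.6 = 91.75 kN·m.

M_X = 91.75 kN·m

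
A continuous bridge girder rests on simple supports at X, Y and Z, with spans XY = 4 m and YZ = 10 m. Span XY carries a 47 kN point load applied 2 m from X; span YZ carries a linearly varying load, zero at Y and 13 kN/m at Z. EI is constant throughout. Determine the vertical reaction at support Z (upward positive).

R_Z = 36.91 kN

Release continuity at Y by inserting a hinge; the redundant is the internal moment M_Y. The primary structure is two simply-supported spans XY and YZ.
Discontinuity in slope at Y on the released structure — sum the simple-span end rotations:
  span XY: point load 47 at a = 2: Pab(L + a)/(6LEI) = 47/EI
  span YZ: triangular load, peak 13: 7w₀L³/(360EI) = 252.8/EI
  relative rotation θ_0 = (47 + 252.8)/EI = 299.8/EI
A unit hogging moment at Y produces rotation L₁/(3EI) + L₂/(3EI) = 4.667/EI.
Compatibility: M_Y·(L₁+L₂)/(3EI) = θ_0, giving M_Y = 64.24 kN·m (hogging).
Span YZ, ΣM about Z: R_Y^{YZ}·10 = 216.7 + 64.24, so R_Y^{YZ} = 28.09 kN and R_Z = 65 − 28.09 = 36.91 kN.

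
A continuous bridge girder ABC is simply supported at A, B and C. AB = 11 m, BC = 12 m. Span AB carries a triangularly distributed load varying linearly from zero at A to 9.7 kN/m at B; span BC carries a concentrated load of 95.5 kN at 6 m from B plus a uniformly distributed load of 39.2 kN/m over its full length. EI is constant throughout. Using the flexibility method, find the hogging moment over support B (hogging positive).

Insert a hinge at B; M_B is the redundant, and each span becomes simply supported.
Rotations at B on the released spans (each span's end-slope, ×1/EI):
  span AB: triangular load, peak 9.7: w₀L³/(45EI) = 286.9/EI
  span BC: point load 95.5 at a = 6: Pab(L + b)/(6LEI) = 859.5/EI
  span BC: UDL 39.2: wL³/(24EI) = 2822/EI
  relative rotation θ_0 = (286.9 + 3682)/EI = 3969/EI
A unit hogging moment at B produces rotation L₁/(3EI) + L₂/(3EI) = 7.667/EI.
Compatibility: M_B·(L₁+L₂)/(3EI) = θ_0, giving M_B = 517.7 kN·m (hogging).

M_B = 517.7 kN·m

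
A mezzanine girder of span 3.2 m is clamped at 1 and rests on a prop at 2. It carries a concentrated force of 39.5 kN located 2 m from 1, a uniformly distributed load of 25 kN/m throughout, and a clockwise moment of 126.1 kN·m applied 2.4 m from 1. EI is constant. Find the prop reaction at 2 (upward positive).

R_2 = 103.7 kN

Release the roller at 2. Primary structure: cantilever fixed at 1.
Free-end deflection of the primary structure under the applied loading (downward +):
  point load 39.5 at a = 2: Pa²(3L − a)/(6EI) = 200.1/EI
  UDL 25: wL⁴/(8EI) = 327.7/EI
  clockwise couple 126.1 at a = 2.4: M₀a(2L − a)/(2EI) = 605.3/EI
  δ_0 = 1133/EI
Flexibility coefficient — unit upward force at 2: δ_{22} = L³/(3EI) = 10.92/EI.
The prop prevents deflection at 2: R_2 = δ_0/δ_{22} = 1133/10.92 = 103.7 kN.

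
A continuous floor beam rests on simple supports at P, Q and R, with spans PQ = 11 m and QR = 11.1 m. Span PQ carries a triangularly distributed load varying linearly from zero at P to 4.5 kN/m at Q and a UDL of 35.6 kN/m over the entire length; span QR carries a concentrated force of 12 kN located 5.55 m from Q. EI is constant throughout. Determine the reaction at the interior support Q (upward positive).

Insert a hinge at Q; M_Q is the redundant, and each span becomes simply supported.
Discontinuity in slope at Q on the released structure — sum the simple-span end rotations:
  span PQ: triangular load, peak 4.5: w₀L³/(45EI) = 133.1/EI
  span PQ: UDL 35.6: wL³/(24EI) = 1974/EI
  span QR: point load 12 at a = 5.55: Pab(L + b)/(6LEI) = 92.41/EI
  relative rotation θ_0 = (2107 + 92.41)/EI = 2200/EI
A unit hogging moment at Q produces rotation L₁/(3EI) + L₂/(3EI) = 7.367/EI.
Compatibility: M_Q·(L₁+L₂)/(3EI) = θ_0, giving M_Q = 298.6 kN·m (hogging).
Span PQ, ΣM about P with M_Q applied at Q: R_Q^{PQ}·11 = 2335 + 298.6, so R_Q^{PQ} = 239.4 kN and R_P = 416.4 − 239.4 = 176.9 kN.
Span QR, ΣM about R: R_Q^{QR}·11.1 = 66.6 + 298.6, so R_Q^{QR} = 32.9 kN and R_R = 12 − 32.9 = -20.9 kN.
R_Q = 239.4 + 32.9 = 272.3 kN.

R_Q = 272.3 kN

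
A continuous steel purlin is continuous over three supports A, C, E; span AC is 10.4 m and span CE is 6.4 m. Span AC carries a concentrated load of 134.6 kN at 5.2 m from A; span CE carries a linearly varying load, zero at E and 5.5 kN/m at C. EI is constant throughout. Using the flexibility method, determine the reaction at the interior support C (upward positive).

Release continuity at C by inserting a hinge; the redundant is the internal moment M_C. The primary structure is two simply-supported spans AC and CE.
Discontinuity in slope at C on the released structure — sum the simple-span end rotations:
  span AC: point load 134.6 at a = 5.2: Pab(L + a)/(6LEI) = 909.9/EI
  span CE: triangular load, peak 5.5: w₀L³/(45EI) = 32.04/EI
  relative rotation θ_0 = (909.9 + 32.04)/EI = 941.9/EI
A unit hogging moment at C produces rotation L₁/(3EI) + L₂/(3EI) = 5.6/EI.
Slope continuity at C: θ_0 = M_C·5.6/EI, so M_C = 941.9/5.6 = 168.2 kN·m (hogging).
Span AC, ΣM about A with M_C applied at C: R_C^{AC}·10.4 = 699.9 + 168.2, so R_C^{AC} = 83.47 kN and R_A = 134.6 − 83.47 = 51.13 kN.
Span CE, ΣM about E: R_C^{CE}·6.4 = 75.09 + 168.2, so R_C^{CE} = 38.02 kN and R_E = 17.6 − 38.02 = -20.42 kN.
R_C = 83.47 + 38.02 = 121.5 kN.

R_C = 121.5 kN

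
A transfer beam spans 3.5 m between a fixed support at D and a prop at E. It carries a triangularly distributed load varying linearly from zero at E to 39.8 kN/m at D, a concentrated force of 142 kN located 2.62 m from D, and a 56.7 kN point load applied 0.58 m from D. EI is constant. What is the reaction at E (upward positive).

R_E = 105.7 kN

Take the reaction at E as the redundant and release it; the primary structure is a cantilever fixed at D.
Downward deflection at the released point E due to the loads:
  triangular load, peak 39.8 at the fixed end: w₀L⁴/(30EI) = 199.1/EI
  point load 142 at a = 2.62: Pa²(3L − a)/(6EI) = 1280/EI
  point load 56.7 at a = 0.58: Pa²(3L − a)/(6EI) = 31.54/EI
  δ_0 = 1511/EI
Flexibility coefficient — unit upward force at E: δ_{EE} = L³/(3EI) = 14.29/EI.
The prop prevents deflection at E: R_E = δ_0/δ_{EE} = 1511/14.29 = 105.7 kN.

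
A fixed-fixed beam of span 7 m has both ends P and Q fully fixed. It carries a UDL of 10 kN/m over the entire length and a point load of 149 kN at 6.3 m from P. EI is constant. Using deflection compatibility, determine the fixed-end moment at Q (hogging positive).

Release both end moments; the primary structure is a simply-supported span PQ with redundants M_P and M_Q.
On the primary (simply-supported) span, the end slopes from the loading are:
  at P: UDL 10: wL³/(24EI) = 142.9/EI
  at Q: UDL 10: wL³/(24EI) = 142.9/EI
  at P: point load 149 at a = 6.3: Pab(L + b)/(6LEI) = 120.5/EI
  at Q: point load 149 at a = 6.3: Pab(L + a)/(6LEI) = 208.1/EI
  θ_P0 = 263.4/EI,  θ_Q0 = 351/EI
Flexibility coefficients: a unit moment at one end gives L/(3EI) there and L/(6EI) at the far end, so f₁₁ = f₂₂ = 2.333/EI and f₁₂ = f₂₁ = 1.167/EI.
Compatibility — zero rotation at each built-in end:
  2.333 M_P + 1.167 M_Q = 263.4
  1.167 M_P + 2.333 M_Q = 351
Solving the pair gives M_P = 50.22 kN·m and M_Q = 125.3 kN·m (hogging).

M_Q = 125.3 kN·m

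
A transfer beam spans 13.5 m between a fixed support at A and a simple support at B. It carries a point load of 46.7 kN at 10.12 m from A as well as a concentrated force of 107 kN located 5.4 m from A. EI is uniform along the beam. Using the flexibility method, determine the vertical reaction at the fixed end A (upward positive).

Remove the prop at B; the released (primary) structure is a cantilever built in at A.
Downward deflection at the released point B due to the loads:
  point load 46.7 at a = 10.12: Pa²(3L − a)/(6EI) = 24217/EI
  point load 107 at a = 5.4: Pa²(3L − a)/(6EI) = 18253/EI
  δ_0 = 42469/EI
Flexibility coefficient — unit upward force at B: δ_{BB} = L³/(3EI) = 820.1/EI.
Compatibility at B: δ_0 − R_B·δ_{BB} = 0, so R_B = 42469/820.1 = 51.78 kN.
Vertical equilibrium: R_A = ΣP − R_B = 153.7 − 51.78 = 101.9 kN.

R_A = 101.9 kN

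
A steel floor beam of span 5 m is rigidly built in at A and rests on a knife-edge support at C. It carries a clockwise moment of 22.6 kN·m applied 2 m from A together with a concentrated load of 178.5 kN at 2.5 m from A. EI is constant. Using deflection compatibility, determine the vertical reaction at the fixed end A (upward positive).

Release the roller at C. Primary structure: cantilever fixed at A.
Free-end deflection of the primary structure under the applied loading (downward +):
  clockwise couple 22.6 at a = 2: M₀a(2L − a)/(2EI) = 180.8/EI
  point load 178.5 at a = 2.5: Pa²(3L − a)/(6EI) = 2324/EI
  δ_0 = 2505/EI
Flexibility coefficient — unit upward force at C: δ_{CC} = L³/(3EI) = 41.67/EI.
The prop prevents deflection at C: R_C = δ_0/δ_{CC} = 2505/41.67 = 60.12 kN.
Vertical equilibrium: R_A = ΣP − R_C = 178.5 − 60.12 = 118.4 kN.

R_A = 118.4 kN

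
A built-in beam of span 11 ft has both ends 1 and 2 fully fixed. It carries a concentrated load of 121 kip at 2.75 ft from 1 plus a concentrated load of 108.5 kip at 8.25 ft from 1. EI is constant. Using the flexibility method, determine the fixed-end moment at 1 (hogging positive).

Take the two fixed-end moments M_1, M_2 as redundants; the released structure is the simple span 12.
Simple-span end rotations at 1 and 2 under the given loads:
  at 1: point load 121 at a = 2.75: Pab(L + b)/(6LEI) = 800.7/EI
  at 2: point load 121 at a = 2.75: Pab(L + a)/(6LEI) = 571.9/EI
  at 1: point load 108.5 at a = 8.25: Pab(L + b)/(6LEI) = 512.8/EI
  at 2: point load 108.5 at a = 8.25: Pab(L + a)/(6LEI) = 718/EI
  θ_10 = 1314/EI,  θ_20 = 1290/EI
Flexibility coefficients: a unit moment at one end gives L/(3EI) there and L/(6EI) at the far end, so f₁₁ = f₂₂ = 3.667/EI and f₁₂ = f₂₁ = 1.833/EI.
Compatibility — zero rotation at each built-in end:
  3.667 M_1 + 1.833 M_2 = 1314
  1.833 M_1 + 3.667 M_2 = 1290
Solving the pair gives M_1 = 243.1 kip·ft and M_2 = 230.2 kip·ft (hogging).

M_1 = 243.1 kip·ft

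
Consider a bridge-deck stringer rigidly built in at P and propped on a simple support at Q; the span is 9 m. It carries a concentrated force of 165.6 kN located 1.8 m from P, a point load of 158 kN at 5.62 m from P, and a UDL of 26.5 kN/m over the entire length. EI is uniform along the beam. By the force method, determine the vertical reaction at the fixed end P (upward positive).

Choose R_Q as the redundant. The primary structure is the cantilever fixed at P.
Deflection at Q on the released cantilever, summing each load's contribution:
  point load 165.6 at a = 1.8: Pa²(3L − a)/(6EI) = 2253/EI
  point load 158 at a = 5.62: Pa²(3L − a)/(6EI) = 17782/EI
  UDL 26.5: wL⁴/(8EI) = 21733/EI
  δ_0 = 41769/EI
Tip deflection under a unit load at Q: L³/(3EI) = 243/EI.
Compatibility at Q: δ_0 − R_Q·δ_{QQ} = 0, so R_Q = 41769/243 = 171.9 kN.
Vertical equilibrium: R_P = ΣP − R_Q = 562.1 − 171.9 = 390.2 kN.

R_P = 390.2 kN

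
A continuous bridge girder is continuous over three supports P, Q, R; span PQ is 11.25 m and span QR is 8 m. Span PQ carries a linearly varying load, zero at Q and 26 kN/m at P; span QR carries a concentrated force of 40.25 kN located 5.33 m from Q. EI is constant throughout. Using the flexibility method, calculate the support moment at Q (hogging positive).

M_Q = 132 kN·m

Insert a hinge at Q; M_Q is the redundant, and each span becomes simply supported.
Discontinuity in slope at Q on the released structure — sum the simple-span end rotations:
  span PQ: triangular load, peak 26: 7w₀L³/(360EI) = 719.8/EI
  span QR: point load 40.25 at a = 5.33: Pab(L + b)/(6LEI) = 127.3/EI
  relative rotation θ_0 = (719.8 + 127.3)/EI = 847.2/EI
A unit hogging moment at Q produces rotation L₁/(3EI) + L₂/(3EI) = 6.417/EI.
Compatibility: M_Q·(L₁+L₂)/(3EI) = θ_0, giving M_Q = 132 kN·m (hogging).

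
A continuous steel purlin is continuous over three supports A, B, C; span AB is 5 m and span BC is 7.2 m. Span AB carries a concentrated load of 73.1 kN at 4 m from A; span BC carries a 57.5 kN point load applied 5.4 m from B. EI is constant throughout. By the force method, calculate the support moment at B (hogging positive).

M_B = 50.2 kN·m

Release continuity at B by inserting a hinge; the redundant is the internal moment M_B. The primary structure is two simply-supported spans AB and BC.
Discontinuity in slope at B on the released structure — sum the simple-span end rotations:
  span AB: point load 73.1 at a = 4: Pab(L + a)/(6LEI) = 87.72/EI
  span BC: point load 57.5 at a = 5.4: Pab(L + b)/(6LEI) = 116.4/EI
  relative rotation θ_0 = (87.72 + 116.4)/EI = 204.2/EI
A unit hogging moment at B produces rotation L₁/(3EI) + L₂/(3EI) = 4.067/EI.
Compatibility: M_B·(L₁+L₂)/(3EI) = θ_0, giving M_B = 50.2 kN·m (hogging).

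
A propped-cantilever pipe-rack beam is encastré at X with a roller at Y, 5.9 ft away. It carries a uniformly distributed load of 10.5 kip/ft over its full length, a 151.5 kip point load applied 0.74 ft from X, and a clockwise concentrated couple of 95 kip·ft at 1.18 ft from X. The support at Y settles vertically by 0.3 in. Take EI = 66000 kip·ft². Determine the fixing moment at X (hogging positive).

M_X = 323.5 kip·ft

Choose R_Y as the redundant. The primary structure is the cantilever fixed at X.
Free-end deflection of the primary structure under the applied loading (downward +):
  UDL 10.5: wL⁴/(8EI) = 1590/EI
  point load 151.5 at a = 0.74: Pa²(3L − a)/(6EI) = 234.5/EI
  clockwise couple 95 at a = 1.18: M₀a(2L − a)/(2EI) = 595.3/EI
  δ_0 = 2420/EI
Tip deflection under a unit load at Y: L³/(3EI) = 68.46/EI.
With EI = 66000 kip·ft²: δ_0 = 0.036669 ft and δ_{YY} = 0.001037 ft/kip.
Compatibility — the beam at Y must follow the support down by 0.025 ft: δ_0 − R_Y·δ_{YY} = 0.025, so R_Y = (0.036669 − 0.025)/0.001037 = 11.25 kip.
Moment equilibrium about X: M_X = Σ(load moments about X) − R_Y·L = 389.9 − 11.25×5.9 = 323.5 kip·ft.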